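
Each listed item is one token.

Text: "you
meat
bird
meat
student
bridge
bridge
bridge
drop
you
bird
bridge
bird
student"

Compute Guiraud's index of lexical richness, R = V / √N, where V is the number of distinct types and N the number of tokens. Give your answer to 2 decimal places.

N = 14, V = 6.
√N = 3.741657
R = 6 / 3.741657 = 1.60

1.60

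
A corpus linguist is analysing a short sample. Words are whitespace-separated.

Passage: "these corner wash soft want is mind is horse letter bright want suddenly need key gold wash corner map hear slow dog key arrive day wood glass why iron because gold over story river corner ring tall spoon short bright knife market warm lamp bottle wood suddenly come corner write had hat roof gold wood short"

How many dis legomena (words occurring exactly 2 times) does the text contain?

7

Frequencies: corner:4, gold:3, wood:3, wash:2, want:2, is:2, bright:2, suddenly:2, key:2, short:2, these:1, soft:1, mind:1, horse:1, letter:1, need:1, map:1, hear:1, slow:1, dog:1, … (22 more, each freq 1)
Words with frequency 2: bright, is, key, short, suddenly, want, wash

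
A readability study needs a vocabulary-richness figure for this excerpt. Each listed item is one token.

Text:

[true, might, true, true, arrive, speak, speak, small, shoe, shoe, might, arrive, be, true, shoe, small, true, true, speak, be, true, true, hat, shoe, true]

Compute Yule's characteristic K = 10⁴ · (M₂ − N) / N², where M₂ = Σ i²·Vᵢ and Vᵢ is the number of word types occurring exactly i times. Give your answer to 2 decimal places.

Frequencies: true:9, shoe:4, speak:3, might:2, arrive:2, small:2, be:2, hat:1
N = 25. Frequency spectrum: V_1=1, V_2=4, V_3=1, V_4=1, V_9=1
M₂ = 1²·1 + 2²·4 + 3²·1 + 4²·1 + 9²·1 = 123
K = 10000 × (123 − 25) / 25² = 1568.00

1568.00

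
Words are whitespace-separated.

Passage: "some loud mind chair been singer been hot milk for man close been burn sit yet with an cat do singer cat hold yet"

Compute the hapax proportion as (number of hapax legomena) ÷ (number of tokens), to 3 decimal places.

0.625

Frequencies: been:3, singer:2, yet:2, cat:2, some:1, loud:1, mind:1, chair:1, hot:1, milk:1, for:1, man:1, close:1, burn:1, sit:1, with:1, an:1, do:1, hold:1
Hapax count = 15; token count = 24.
Ratio = 15 / 24 = 0.625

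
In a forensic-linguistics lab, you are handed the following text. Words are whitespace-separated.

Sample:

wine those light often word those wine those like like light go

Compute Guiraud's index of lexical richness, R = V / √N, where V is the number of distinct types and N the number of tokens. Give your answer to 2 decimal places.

N = 12, V = 7.
√N = 3.464102
R = 7 / 3.464102 = 2.02

2.02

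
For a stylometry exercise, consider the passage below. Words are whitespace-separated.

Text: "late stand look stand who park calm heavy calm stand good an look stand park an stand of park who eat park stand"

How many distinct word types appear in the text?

11

Distinct types: {an, calm, eat, good, heavy, late, look, of, park, stand, who}
V = 11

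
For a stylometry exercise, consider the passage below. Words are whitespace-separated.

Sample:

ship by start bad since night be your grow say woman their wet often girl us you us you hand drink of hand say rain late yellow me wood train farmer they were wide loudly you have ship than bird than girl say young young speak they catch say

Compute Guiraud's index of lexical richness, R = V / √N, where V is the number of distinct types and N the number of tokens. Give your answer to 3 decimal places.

N = 49, V = 37.
√N = 7.000000
R = 37 / 7.000000 = 5.286

5.286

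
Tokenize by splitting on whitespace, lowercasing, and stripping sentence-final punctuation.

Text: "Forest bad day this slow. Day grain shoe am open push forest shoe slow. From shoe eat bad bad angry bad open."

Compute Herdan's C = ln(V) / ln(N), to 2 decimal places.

N = 22, V = 13.
ln(V) = 2.564949, ln(N) = 3.091042
C = 2.564949 / 3.091042 = 0.83

0.83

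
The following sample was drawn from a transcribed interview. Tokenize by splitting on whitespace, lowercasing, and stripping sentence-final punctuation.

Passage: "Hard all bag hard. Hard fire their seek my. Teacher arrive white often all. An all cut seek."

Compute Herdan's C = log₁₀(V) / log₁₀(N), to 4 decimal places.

N = 18, V = 13.
log₁₀(V) = 1.113943, log₁₀(N) = 1.255273
C = 1.113943 / 1.255273 = 0.8874

0.8874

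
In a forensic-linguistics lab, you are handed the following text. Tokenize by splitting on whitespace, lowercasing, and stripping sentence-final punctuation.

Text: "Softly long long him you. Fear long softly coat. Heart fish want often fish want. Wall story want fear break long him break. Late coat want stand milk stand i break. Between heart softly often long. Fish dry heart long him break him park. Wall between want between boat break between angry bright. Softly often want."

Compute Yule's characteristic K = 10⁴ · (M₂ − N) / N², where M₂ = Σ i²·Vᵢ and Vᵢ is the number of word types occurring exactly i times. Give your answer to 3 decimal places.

452.806

Frequencies: long:6, want:6, break:5, softly:4, him:4, between:4, heart:3, fish:3, often:3, fear:2, coat:2, wall:2, stand:2, you:1, story:1, late:1, milk:1, i:1, dry:1, park:1, … (3 more, each freq 1)
N = 56. Frequency spectrum: V_1=10, V_2=4, V_3=3, V_4=3, V_5=1, V_6=2
M₂ = 1²·10 + 2²·4 + 3²·3 + 4²·3 + 5²·1 + 6²·2 = 198
K = 10000 × (198 − 56) / 56² = 452.806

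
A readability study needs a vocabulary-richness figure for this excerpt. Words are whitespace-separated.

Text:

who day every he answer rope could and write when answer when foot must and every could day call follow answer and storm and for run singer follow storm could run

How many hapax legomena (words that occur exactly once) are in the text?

9

Frequencies: and:4, answer:3, could:3, day:2, every:2, when:2, follow:2, storm:2, run:2, who:1, he:1, rope:1, write:1, foot:1, must:1, call:1, for:1, singer:1
Hapax (freq=1): call, foot, for, he, must, rope, singer, who, write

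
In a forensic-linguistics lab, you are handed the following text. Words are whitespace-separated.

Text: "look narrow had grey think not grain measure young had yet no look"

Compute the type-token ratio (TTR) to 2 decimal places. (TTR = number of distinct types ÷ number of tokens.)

N = 13 tokens, V = 11 types.
TTR = V / N = 11 / 13 = 0.85

0.85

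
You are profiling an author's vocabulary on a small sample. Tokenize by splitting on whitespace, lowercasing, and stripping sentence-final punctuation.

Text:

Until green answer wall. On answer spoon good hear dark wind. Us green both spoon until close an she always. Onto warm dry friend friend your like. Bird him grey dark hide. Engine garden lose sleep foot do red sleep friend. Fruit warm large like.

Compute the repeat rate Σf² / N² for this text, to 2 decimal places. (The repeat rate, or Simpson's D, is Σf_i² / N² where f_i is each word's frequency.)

Frequencies: friend:3, until:2, green:2, answer:2, spoon:2, dark:2, warm:2, like:2, sleep:2, wall:1, on:1, good:1, hear:1, wind:1, us:1, both:1, close:1, an:1, she:1, always:1, … (15 more, each freq 1)
Σf² = 67; N² = 2025
Repeat rate = 67 / 2025 = 0.03

0.03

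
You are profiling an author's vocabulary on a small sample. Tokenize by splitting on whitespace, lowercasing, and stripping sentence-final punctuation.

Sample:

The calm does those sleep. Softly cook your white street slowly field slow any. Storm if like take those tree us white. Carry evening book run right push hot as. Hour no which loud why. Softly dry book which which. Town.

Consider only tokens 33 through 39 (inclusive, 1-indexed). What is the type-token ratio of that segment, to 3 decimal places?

0.857

Segment tokens 33–39: which, loud, why, softly, dry, book, which
Segment N = 7, segment V = 6.
TTR = 6 / 7 = 0.857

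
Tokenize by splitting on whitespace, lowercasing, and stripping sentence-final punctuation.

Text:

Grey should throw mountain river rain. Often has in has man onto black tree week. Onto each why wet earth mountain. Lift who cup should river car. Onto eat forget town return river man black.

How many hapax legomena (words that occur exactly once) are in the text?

19

Frequencies: river:3, onto:3, should:2, mountain:2, has:2, man:2, black:2, grey:1, throw:1, rain:1, often:1, in:1, tree:1, week:1, each:1, why:1, wet:1, earth:1, lift:1, who:1, … (6 more, each freq 1)
Hapax (freq=1): car, cup, each, earth, eat, forget, grey, in, lift, often, rain, return, throw, town, tree, week, wet, who, why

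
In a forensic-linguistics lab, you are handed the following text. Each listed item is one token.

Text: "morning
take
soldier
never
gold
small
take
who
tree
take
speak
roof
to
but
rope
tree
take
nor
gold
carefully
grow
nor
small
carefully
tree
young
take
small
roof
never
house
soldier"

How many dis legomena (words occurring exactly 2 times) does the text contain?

6

Frequencies: take:5, small:3, tree:3, soldier:2, never:2, gold:2, roof:2, nor:2, carefully:2, morning:1, who:1, speak:1, to:1, but:1, rope:1, grow:1, young:1, house:1
Words with frequency 2: carefully, gold, never, nor, roof, soldier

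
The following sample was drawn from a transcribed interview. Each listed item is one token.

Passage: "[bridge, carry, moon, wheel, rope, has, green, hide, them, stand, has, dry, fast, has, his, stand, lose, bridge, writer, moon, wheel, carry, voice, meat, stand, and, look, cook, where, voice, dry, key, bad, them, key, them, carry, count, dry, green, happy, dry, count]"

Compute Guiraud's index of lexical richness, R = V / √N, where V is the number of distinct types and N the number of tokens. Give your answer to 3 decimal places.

3.812

N = 43, V = 25.
√N = 6.557439
R = 25 / 6.557439 = 3.812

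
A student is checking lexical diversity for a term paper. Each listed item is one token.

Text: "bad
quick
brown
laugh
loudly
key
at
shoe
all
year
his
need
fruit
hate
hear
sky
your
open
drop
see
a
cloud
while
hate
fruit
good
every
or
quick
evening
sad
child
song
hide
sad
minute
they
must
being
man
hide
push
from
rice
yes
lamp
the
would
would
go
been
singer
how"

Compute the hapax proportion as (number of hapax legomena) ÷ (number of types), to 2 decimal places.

0.87

Frequencies: quick:2, fruit:2, hate:2, sad:2, hide:2, would:2, bad:1, brown:1, laugh:1, loudly:1, key:1, at:1, shoe:1, all:1, year:1, his:1, need:1, hear:1, sky:1, your:1, … (27 more, each freq 1)
Hapax count = 41; type count = 47.
Ratio = 41 / 47 = 0.87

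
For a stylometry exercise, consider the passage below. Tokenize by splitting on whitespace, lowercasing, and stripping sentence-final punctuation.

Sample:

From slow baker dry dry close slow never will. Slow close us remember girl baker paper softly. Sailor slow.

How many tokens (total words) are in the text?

Tokens: from, slow, baker, dry, dry, close, slow, never, will, slow, close, us, remember, girl, baker, paper, softly, sailor, slow
N = 19

19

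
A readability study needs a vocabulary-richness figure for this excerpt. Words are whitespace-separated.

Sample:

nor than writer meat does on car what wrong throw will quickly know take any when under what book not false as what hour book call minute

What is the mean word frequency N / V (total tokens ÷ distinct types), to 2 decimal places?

1.13

N = 27 tokens, V = 24 types.
Mean frequency = N / V = 27 / 24 = 1.13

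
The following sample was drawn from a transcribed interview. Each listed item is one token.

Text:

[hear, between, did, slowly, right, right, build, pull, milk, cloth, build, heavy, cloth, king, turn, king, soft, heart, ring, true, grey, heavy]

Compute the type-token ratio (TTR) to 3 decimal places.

0.773

N = 22 tokens, V = 17 types.
TTR = V / N = 17 / 22 = 0.773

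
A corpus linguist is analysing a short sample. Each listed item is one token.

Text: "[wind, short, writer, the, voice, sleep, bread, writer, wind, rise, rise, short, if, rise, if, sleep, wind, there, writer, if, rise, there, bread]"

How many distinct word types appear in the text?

Distinct types: {bread, if, rise, short, sleep, the, there, voice, wind, writer}
V = 10

10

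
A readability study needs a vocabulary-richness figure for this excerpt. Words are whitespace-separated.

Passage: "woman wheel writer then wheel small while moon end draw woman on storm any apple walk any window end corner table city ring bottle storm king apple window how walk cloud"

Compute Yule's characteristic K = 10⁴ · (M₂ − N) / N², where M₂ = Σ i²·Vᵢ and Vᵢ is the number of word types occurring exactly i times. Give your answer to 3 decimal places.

Frequencies: woman:2, wheel:2, end:2, storm:2, any:2, apple:2, walk:2, window:2, writer:1, then:1, small:1, while:1, moon:1, draw:1, on:1, corner:1, table:1, city:1, ring:1, bottle:1, … (3 more, each freq 1)
N = 31. Frequency spectrum: V_1=15, V_2=8
M₂ = 1²·15 + 2²·8 = 47
K = 10000 × (47 − 31) / 31² = 166.493

166.493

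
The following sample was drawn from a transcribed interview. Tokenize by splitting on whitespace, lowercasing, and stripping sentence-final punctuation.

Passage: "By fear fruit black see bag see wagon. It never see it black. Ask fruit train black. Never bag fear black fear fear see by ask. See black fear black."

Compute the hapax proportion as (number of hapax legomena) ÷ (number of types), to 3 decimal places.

0.182

Frequencies: black:6, fear:5, see:5, by:2, fruit:2, bag:2, it:2, never:2, ask:2, wagon:1, train:1
Hapax count = 2; type count = 11.
Ratio = 2 / 11 = 0.182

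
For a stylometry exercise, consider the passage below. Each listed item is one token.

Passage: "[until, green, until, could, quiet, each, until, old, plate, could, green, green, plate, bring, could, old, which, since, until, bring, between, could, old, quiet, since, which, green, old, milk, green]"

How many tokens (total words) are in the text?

Tokens: until, green, until, could, quiet, each, until, old, plate, could, green, green, plate, bring, could, old, which, since, until, bring, between, could, old, quiet, since, which, green, old, milk, green
N = 30

30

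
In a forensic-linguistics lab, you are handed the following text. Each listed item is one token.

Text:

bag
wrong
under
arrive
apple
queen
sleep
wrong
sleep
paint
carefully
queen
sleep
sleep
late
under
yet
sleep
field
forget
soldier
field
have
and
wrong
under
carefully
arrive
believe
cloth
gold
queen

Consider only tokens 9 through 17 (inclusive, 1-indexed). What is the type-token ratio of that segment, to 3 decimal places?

0.778

Segment tokens 9–17: sleep, paint, carefully, queen, sleep, sleep, late, under, yet
Segment N = 9, segment V = 7.
TTR = 7 / 9 = 0.778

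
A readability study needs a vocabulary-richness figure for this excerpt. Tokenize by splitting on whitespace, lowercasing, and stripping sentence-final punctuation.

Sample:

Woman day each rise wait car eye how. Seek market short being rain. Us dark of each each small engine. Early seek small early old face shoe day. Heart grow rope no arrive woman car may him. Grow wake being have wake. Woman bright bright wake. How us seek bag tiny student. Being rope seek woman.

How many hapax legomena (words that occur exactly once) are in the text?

21

Frequencies: woman:4, seek:4, each:3, being:3, wake:3, day:2, car:2, how:2, us:2, small:2, early:2, grow:2, rope:2, bright:2, rise:1, wait:1, eye:1, market:1, short:1, rain:1, … (15 more, each freq 1)
Hapax (freq=1): arrive, bag, dark, engine, eye, face, have, heart, him, market, may, no, of, old, rain, rise, shoe, short, student, tiny, wait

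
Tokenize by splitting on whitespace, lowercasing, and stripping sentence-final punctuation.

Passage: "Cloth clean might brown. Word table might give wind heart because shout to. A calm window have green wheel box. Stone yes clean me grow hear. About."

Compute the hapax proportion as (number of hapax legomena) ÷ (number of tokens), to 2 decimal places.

Frequencies: clean:2, might:2, cloth:1, brown:1, word:1, table:1, give:1, wind:1, heart:1, because:1, shout:1, to:1, a:1, calm:1, window:1, have:1, green:1, wheel:1, box:1, stone:1, … (5 more, each freq 1)
Hapax count = 23; token count = 27.
Ratio = 23 / 27 = 0.85

0.85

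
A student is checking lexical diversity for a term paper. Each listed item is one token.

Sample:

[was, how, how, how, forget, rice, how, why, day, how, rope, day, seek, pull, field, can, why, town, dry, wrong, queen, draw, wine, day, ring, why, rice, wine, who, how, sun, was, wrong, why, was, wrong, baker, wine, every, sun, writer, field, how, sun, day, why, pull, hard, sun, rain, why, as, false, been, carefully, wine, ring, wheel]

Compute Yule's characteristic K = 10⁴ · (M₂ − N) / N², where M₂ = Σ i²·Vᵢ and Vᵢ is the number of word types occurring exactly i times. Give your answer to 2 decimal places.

Frequencies: how:7, why:6, day:4, wine:4, sun:4, was:3, wrong:3, rice:2, pull:2, field:2, ring:2, forget:1, rope:1, seek:1, can:1, town:1, dry:1, queen:1, draw:1, who:1, … (10 more, each freq 1)
N = 58. Frequency spectrum: V_1=19, V_2=4, V_3=2, V_4=3, V_6=1, V_7=1
M₂ = 1²·19 + 2²·4 + 3²·2 + 4²·3 + 6²·1 + 7²·1 = 186
K = 10000 × (186 − 58) / 58² = 380.50

380.50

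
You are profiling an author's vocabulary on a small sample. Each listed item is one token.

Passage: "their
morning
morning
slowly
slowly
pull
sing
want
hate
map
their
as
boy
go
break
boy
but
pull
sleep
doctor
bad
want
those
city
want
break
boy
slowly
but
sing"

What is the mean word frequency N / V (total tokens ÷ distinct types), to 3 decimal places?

1.667

N = 30 tokens, V = 18 types.
Mean frequency = N / V = 30 / 18 = 1.667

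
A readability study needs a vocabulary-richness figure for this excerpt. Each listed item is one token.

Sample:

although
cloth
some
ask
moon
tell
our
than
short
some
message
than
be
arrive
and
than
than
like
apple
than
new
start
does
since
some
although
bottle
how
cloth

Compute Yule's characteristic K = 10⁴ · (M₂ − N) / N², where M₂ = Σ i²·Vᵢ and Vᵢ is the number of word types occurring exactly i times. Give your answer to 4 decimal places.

Frequencies: than:5, some:3, although:2, cloth:2, ask:1, moon:1, tell:1, our:1, short:1, message:1, be:1, arrive:1, and:1, like:1, apple:1, new:1, start:1, does:1, since:1, bottle:1, … (1 more, each freq 1)
N = 29. Frequency spectrum: V_1=17, V_2=2, V_3=1, V_5=1
M₂ = 1²·17 + 2²·2 + 3²·1 + 5²·1 = 59
K = 10000 × (59 − 29) / 29² = 356.7182

356.7182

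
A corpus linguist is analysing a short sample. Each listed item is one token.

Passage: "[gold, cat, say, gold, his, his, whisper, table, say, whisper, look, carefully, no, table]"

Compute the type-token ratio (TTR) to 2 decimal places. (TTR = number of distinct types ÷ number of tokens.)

N = 14 tokens, V = 9 types.
TTR = V / N = 9 / 14 = 0.64

0.64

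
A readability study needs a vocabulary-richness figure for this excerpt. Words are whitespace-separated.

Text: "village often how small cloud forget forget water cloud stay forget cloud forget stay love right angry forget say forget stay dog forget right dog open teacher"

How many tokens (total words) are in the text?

Tokens: village, often, how, small, cloud, forget, forget, water, cloud, stay, forget, cloud, forget, stay, love, right, angry, forget, say, forget, stay, dog, forget, right, dog, open, teacher
N = 27

27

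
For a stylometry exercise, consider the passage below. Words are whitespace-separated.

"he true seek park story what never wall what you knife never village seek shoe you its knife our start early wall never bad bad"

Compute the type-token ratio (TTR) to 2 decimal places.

N = 25 tokens, V = 17 types.
TTR = V / N = 17 / 25 = 0.68

0.68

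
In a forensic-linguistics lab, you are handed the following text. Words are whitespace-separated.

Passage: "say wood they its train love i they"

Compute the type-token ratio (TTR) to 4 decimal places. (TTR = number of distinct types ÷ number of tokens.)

0.8750

N = 8 tokens, V = 7 types.
TTR = V / N = 7 / 8 = 0.8750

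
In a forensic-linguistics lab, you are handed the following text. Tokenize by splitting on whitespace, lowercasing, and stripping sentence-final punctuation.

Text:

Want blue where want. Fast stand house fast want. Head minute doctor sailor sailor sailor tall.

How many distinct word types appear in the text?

11

Distinct types: {blue, doctor, fast, head, house, minute, sailor, stand, tall, want, where}
V = 11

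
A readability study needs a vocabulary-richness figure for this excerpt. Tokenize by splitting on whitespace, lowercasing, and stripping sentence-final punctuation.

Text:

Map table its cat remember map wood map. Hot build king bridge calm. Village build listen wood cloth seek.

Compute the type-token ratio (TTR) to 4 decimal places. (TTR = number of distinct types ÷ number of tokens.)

N = 19 tokens, V = 15 types.
TTR = V / N = 15 / 19 = 0.7895

0.7895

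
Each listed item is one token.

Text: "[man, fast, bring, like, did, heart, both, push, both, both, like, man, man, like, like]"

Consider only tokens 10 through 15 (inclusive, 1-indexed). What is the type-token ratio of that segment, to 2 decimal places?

0.50

Segment tokens 10–15: both, like, man, man, like, like
Segment N = 6, segment V = 3.
TTR = 3 / 6 = 0.50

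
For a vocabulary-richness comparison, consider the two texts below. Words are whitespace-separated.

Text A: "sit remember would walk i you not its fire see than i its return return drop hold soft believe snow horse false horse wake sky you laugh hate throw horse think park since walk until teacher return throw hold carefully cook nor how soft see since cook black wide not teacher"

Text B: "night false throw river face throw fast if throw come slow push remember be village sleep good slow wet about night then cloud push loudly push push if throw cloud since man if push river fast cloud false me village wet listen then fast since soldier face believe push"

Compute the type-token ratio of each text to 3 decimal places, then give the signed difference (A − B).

0.155

TTR(A) = 35/51 = 0.686
TTR(B) = 26/49 = 0.531
Difference = 0.686 − 0.531 = 0.155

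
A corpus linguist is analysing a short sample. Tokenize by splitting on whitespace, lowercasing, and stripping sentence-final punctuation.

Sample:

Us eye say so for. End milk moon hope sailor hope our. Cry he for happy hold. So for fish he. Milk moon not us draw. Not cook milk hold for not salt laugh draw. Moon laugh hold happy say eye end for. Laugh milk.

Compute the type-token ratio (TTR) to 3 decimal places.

N = 45 tokens, V = 21 types.
TTR = V / N = 21 / 45 = 0.467

0.467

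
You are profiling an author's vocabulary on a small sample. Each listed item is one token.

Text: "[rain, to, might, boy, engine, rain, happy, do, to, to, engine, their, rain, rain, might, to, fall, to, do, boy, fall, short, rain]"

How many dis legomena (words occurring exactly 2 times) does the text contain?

Frequencies: rain:5, to:5, might:2, boy:2, engine:2, do:2, fall:2, happy:1, their:1, short:1
Words with frequency 2: boy, do, engine, fall, might

5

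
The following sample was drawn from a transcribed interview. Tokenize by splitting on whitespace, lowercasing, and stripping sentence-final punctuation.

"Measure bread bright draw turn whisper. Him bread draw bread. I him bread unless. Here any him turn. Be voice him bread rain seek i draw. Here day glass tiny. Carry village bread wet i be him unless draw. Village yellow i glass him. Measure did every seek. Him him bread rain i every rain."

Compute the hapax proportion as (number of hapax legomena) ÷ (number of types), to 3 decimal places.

0.417

Frequencies: him:8, bread:7, i:5, draw:4, rain:3, measure:2, turn:2, unless:2, here:2, be:2, seek:2, glass:2, village:2, every:2, bright:1, whisper:1, any:1, voice:1, day:1, tiny:1, … (4 more, each freq 1)
Hapax count = 10; type count = 24.
Ratio = 10 / 24 = 0.417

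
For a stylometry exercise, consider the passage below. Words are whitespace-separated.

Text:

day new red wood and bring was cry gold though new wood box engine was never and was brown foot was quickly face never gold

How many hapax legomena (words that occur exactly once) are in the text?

Frequencies: was:4, new:2, wood:2, and:2, gold:2, never:2, day:1, red:1, bring:1, cry:1, though:1, box:1, engine:1, brown:1, foot:1, quickly:1, face:1
Hapax (freq=1): box, bring, brown, cry, day, engine, face, foot, quickly, red, though

11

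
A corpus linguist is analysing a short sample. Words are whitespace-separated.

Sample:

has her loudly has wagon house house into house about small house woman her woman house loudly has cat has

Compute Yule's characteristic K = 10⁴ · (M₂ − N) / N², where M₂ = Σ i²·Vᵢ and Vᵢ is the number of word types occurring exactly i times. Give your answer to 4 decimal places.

Frequencies: house:5, has:4, her:2, loudly:2, woman:2, wagon:1, into:1, about:1, small:1, cat:1
N = 20. Frequency spectrum: V_1=5, V_2=3, V_4=1, V_5=1
M₂ = 1²·5 + 2²·3 + 4²·1 + 5²·1 = 58
K = 10000 × (58 − 20) / 20² = 950.0000

950.0000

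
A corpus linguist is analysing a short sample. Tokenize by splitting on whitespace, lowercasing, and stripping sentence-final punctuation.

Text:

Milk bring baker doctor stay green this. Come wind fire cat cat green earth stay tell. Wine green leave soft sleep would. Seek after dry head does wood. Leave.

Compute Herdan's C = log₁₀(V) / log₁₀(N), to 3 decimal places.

N = 29, V = 24.
log₁₀(V) = 1.380211, log₁₀(N) = 1.462398
C = 1.380211 / 1.462398 = 0.944

0.944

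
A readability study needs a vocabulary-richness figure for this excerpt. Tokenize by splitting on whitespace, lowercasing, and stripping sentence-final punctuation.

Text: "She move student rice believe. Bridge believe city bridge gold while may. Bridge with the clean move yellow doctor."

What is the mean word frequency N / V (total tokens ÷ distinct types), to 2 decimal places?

1.27

N = 19 tokens, V = 15 types.
Mean frequency = N / V = 19 / 15 = 1.27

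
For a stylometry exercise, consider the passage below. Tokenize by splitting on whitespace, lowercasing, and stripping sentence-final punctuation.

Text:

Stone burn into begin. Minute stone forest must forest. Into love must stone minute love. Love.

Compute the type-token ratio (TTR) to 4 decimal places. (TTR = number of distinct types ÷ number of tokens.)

N = 16 tokens, V = 8 types.
TTR = V / N = 8 / 16 = 0.5000

0.5000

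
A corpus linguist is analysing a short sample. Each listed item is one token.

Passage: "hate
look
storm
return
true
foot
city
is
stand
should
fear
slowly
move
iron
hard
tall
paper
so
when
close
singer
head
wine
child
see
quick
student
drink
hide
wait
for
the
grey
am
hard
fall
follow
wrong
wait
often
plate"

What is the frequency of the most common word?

2

Frequencies: hard:2, wait:2, hate:1, look:1, storm:1, return:1, true:1, foot:1, city:1, is:1, stand:1, should:1, fear:1, slowly:1, move:1, iron:1, tall:1, paper:1, so:1, when:1, … (19 more, each freq 1)
Most common: 'hard' with frequency 2.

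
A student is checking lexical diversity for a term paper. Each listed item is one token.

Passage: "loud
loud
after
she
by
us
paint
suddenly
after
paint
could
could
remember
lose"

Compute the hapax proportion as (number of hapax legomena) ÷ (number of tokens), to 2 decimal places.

0.43

Frequencies: loud:2, after:2, paint:2, could:2, she:1, by:1, us:1, suddenly:1, remember:1, lose:1
Hapax count = 6; token count = 14.
Ratio = 6 / 14 = 0.43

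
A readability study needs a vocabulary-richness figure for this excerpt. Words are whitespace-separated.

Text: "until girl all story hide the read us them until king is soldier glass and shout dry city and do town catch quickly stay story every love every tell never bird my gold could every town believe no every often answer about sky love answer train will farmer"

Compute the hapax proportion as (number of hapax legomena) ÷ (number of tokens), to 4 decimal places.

Frequencies: every:4, until:2, story:2, and:2, town:2, love:2, answer:2, girl:1, all:1, hide:1, the:1, read:1, us:1, them:1, king:1, is:1, soldier:1, glass:1, shout:1, dry:1, … (19 more, each freq 1)
Hapax count = 32; token count = 48.
Ratio = 32 / 48 = 0.6667

0.6667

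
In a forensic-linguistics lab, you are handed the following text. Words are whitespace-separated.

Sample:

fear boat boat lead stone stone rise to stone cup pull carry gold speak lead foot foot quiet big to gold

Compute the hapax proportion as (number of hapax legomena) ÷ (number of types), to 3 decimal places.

Frequencies: stone:3, boat:2, lead:2, to:2, gold:2, foot:2, fear:1, rise:1, cup:1, pull:1, carry:1, speak:1, quiet:1, big:1
Hapax count = 8; type count = 14.
Ratio = 8 / 14 = 0.571

0.571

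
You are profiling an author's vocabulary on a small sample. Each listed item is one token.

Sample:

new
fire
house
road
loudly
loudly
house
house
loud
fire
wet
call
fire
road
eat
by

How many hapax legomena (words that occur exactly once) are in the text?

Frequencies: fire:3, house:3, road:2, loudly:2, new:1, loud:1, wet:1, call:1, eat:1, by:1
Hapax (freq=1): by, call, eat, loud, new, wet

6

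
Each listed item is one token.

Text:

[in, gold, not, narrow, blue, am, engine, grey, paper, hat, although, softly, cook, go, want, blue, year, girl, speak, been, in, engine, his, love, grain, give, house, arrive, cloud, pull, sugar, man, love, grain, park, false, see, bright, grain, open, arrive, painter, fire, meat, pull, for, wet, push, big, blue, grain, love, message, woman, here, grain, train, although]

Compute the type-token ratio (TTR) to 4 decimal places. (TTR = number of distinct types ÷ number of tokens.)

N = 58 tokens, V = 45 types.
TTR = V / N = 45 / 58 = 0.7759

0.7759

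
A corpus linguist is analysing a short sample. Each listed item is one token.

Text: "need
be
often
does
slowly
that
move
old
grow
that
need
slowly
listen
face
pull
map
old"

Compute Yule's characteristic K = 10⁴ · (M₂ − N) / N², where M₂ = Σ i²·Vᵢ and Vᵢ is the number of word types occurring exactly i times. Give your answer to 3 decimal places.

276.817

Frequencies: need:2, slowly:2, that:2, old:2, be:1, often:1, does:1, move:1, grow:1, listen:1, face:1, pull:1, map:1
N = 17. Frequency spectrum: V_1=9, V_2=4
M₂ = 1²·9 + 2²·4 = 25
K = 10000 × (25 − 17) / 17² = 276.817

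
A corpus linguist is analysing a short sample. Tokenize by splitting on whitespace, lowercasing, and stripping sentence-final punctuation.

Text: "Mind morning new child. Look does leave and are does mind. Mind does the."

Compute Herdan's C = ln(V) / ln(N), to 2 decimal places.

0.87

N = 14, V = 10.
ln(V) = 2.302585, ln(N) = 2.639057
C = 2.302585 / 2.639057 = 0.87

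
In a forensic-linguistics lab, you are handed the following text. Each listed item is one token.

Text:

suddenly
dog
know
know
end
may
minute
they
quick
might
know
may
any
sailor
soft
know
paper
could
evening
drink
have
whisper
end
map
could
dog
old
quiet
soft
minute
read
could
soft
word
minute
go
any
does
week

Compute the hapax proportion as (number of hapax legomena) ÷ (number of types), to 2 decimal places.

Frequencies: know:4, minute:3, soft:3, could:3, dog:2, end:2, may:2, any:2, suddenly:1, they:1, quick:1, might:1, sailor:1, paper:1, evening:1, drink:1, have:1, whisper:1, map:1, old:1, … (6 more, each freq 1)
Hapax count = 18; type count = 26.
Ratio = 18 / 26 = 0.69

0.69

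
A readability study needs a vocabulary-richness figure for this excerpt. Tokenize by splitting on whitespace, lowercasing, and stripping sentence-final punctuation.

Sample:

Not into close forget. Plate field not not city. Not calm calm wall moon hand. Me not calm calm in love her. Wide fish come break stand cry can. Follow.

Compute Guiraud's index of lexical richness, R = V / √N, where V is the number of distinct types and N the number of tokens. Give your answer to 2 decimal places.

N = 30, V = 23.
√N = 5.477226
R = 23 / 5.477226 = 4.20

4.20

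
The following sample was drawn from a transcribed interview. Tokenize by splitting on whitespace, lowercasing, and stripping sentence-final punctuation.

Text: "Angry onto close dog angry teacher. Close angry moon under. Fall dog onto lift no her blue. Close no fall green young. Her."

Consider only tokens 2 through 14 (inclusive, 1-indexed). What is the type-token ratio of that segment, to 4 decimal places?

0.6923

Segment tokens 2–14: onto, close, dog, angry, teacher, close, angry, moon, under, fall, dog, onto, lift
Segment N = 13, segment V = 9.
TTR = 9 / 13 = 0.6923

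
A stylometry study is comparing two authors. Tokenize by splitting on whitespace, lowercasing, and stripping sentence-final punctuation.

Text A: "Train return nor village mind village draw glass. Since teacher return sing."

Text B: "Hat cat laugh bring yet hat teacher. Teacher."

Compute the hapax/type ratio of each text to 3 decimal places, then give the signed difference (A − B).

A: hapax=8, V=10, ratio=0.800
B: hapax=4, V=6, ratio=0.667
Difference = 0.800 − 0.667 = 0.133

0.133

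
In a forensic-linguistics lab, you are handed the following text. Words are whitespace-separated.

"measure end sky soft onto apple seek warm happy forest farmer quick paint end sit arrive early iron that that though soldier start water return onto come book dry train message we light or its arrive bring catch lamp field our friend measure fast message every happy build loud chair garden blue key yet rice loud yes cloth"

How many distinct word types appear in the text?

50

Distinct types: {apple, arrive, blue, book, bring, build, catch, chair, cloth, come, dry, early, end, every, farmer, fast, field, forest, friend, garden, happy, iron, its, key, lamp, light, loud, measure, message, onto, or, our, paint, quick, return, rice, seek, sit, sky, soft, soldier, start, that, though, train, warm, water, we, yes, yet}
V = 50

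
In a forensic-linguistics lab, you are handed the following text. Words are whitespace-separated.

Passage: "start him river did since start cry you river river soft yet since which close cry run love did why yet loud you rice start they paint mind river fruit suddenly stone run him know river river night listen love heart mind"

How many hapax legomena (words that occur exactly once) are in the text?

15

Frequencies: river:6, start:3, him:2, did:2, since:2, cry:2, you:2, yet:2, run:2, love:2, mind:2, soft:1, which:1, close:1, why:1, loud:1, rice:1, they:1, paint:1, fruit:1, … (6 more, each freq 1)
Hapax (freq=1): close, fruit, heart, know, listen, loud, night, paint, rice, soft, stone, suddenly, they, which, why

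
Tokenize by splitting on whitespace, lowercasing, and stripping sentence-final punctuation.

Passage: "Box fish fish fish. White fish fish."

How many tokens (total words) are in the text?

7

Tokens: box, fish, fish, fish, white, fish, fish
N = 7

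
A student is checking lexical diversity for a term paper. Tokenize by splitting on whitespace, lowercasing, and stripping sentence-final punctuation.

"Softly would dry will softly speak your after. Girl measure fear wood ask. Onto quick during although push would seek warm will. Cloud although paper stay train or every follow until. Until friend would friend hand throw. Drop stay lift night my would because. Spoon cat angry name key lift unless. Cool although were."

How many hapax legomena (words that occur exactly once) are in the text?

35

Frequencies: would:4, although:3, softly:2, will:2, stay:2, until:2, friend:2, lift:2, dry:1, speak:1, your:1, after:1, girl:1, measure:1, fear:1, wood:1, ask:1, onto:1, quick:1, during:1, … (23 more, each freq 1)
Hapax (freq=1): after, angry, ask, because, cat, cloud, cool, drop, dry, during, every, fear, follow, girl, hand, key, measure, my, name, night, onto, or, paper, push, quick, seek, speak, spoon, throw, train, unless, warm, were, wood, your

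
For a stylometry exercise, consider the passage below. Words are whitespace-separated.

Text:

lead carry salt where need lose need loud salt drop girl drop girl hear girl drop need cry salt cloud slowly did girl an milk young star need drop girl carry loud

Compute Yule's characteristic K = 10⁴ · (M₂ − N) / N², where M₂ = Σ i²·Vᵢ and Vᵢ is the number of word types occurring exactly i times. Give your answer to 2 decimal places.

527.34

Frequencies: girl:5, need:4, drop:4, salt:3, carry:2, loud:2, lead:1, where:1, lose:1, hear:1, cry:1, cloud:1, slowly:1, did:1, an:1, milk:1, young:1, star:1
N = 32. Frequency spectrum: V_1=12, V_2=2, V_3=1, V_4=2, V_5=1
M₂ = 1²·12 + 2²·2 + 3²·1 + 4²·2 + 5²·1 = 86
K = 10000 × (86 − 32) / 32² = 527.34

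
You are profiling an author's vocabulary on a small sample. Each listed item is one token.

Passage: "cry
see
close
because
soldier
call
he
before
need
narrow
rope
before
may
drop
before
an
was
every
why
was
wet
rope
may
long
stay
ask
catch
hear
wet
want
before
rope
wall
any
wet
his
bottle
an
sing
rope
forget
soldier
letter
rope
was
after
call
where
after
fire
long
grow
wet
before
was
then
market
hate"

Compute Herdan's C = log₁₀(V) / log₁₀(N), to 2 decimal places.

N = 58, V = 38.
log₁₀(V) = 1.579784, log₁₀(N) = 1.763428
C = 1.579784 / 1.763428 = 0.90

0.90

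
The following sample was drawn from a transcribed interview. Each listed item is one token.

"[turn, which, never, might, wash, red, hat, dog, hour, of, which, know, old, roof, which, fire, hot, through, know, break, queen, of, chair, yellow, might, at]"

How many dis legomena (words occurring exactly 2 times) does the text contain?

3

Frequencies: which:3, might:2, of:2, know:2, turn:1, never:1, wash:1, red:1, hat:1, dog:1, hour:1, old:1, roof:1, fire:1, hot:1, through:1, break:1, queen:1, chair:1, yellow:1, … (1 more, each freq 1)
Words with frequency 2: know, might, of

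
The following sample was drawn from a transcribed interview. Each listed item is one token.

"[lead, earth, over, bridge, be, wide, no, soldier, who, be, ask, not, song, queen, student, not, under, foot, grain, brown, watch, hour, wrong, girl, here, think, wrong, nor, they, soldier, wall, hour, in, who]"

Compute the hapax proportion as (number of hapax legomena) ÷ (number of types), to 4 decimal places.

Frequencies: be:2, soldier:2, who:2, not:2, hour:2, wrong:2, lead:1, earth:1, over:1, bridge:1, wide:1, no:1, ask:1, song:1, queen:1, student:1, under:1, foot:1, grain:1, brown:1, … (8 more, each freq 1)
Hapax count = 22; type count = 28.
Ratio = 22 / 28 = 0.7857

0.7857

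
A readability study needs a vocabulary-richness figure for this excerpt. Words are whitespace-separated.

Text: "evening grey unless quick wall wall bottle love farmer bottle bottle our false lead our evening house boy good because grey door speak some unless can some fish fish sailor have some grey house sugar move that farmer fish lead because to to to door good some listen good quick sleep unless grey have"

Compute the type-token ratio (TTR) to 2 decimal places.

N = 54 tokens, V = 28 types.
TTR = V / N = 28 / 54 = 0.52

0.52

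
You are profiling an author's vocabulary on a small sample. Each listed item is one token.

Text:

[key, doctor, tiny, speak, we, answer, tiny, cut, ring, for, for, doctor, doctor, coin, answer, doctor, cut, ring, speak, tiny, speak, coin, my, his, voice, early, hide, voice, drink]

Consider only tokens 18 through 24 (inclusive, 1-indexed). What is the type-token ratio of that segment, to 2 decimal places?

0.86

Segment tokens 18–24: ring, speak, tiny, speak, coin, my, his
Segment N = 7, segment V = 6.
TTR = 6 / 7 = 0.86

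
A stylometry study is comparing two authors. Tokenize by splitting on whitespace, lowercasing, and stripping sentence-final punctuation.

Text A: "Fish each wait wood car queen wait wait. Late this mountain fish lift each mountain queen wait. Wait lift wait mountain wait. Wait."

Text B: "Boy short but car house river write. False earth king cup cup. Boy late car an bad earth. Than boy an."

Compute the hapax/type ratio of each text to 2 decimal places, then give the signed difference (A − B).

A: hapax=4, V=10, ratio=0.40
B: hapax=10, V=15, ratio=0.67
Difference = 0.40 − 0.67 = -0.27

-0.27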